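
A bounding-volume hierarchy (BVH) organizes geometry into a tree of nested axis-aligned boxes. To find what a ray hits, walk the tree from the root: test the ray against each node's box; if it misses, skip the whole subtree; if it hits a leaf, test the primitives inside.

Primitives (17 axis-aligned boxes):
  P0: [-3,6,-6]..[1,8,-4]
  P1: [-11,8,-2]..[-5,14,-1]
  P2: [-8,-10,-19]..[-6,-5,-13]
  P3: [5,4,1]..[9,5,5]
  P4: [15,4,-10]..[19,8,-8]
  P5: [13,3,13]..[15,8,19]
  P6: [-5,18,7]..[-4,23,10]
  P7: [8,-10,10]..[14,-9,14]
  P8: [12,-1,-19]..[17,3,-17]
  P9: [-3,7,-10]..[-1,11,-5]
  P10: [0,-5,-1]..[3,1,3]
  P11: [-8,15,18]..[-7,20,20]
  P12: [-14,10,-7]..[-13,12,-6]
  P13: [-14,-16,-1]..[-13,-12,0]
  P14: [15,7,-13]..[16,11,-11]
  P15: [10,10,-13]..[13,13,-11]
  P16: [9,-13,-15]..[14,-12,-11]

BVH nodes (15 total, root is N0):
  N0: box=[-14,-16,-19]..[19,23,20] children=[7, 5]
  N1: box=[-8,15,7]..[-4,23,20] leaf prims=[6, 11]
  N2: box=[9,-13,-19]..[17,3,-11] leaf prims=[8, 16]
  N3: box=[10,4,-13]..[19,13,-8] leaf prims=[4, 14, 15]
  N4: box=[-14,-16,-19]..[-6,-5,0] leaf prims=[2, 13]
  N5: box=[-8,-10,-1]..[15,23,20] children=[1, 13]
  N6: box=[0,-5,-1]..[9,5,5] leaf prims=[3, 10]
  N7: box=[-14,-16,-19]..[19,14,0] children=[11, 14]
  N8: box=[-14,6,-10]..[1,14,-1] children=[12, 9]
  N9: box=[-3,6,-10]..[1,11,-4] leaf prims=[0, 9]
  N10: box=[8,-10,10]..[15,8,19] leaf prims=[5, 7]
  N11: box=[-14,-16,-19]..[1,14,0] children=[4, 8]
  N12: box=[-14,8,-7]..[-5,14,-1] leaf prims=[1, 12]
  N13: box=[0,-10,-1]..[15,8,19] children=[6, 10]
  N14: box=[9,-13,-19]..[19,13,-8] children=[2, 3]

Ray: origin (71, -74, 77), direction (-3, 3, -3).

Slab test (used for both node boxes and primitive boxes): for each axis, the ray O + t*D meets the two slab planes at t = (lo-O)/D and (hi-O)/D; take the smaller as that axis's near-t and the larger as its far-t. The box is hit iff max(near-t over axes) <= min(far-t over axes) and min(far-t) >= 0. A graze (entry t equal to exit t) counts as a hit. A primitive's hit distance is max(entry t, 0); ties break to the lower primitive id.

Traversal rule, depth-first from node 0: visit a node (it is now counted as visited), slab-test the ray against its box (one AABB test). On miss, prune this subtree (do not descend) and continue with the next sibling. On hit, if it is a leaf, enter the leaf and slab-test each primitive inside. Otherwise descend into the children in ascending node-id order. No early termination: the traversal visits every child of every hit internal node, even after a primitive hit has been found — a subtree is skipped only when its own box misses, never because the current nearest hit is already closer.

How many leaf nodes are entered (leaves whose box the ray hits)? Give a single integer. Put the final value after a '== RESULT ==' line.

Walk:
N0 x:[52/3,85/3] y:[58/3,97/3] z:[19,32] -> hit [58/3,85/3], descend [5, 7]
  N5 x:[56/3,79/3] y:[64/3,97/3] z:[19,26] -> hit [64/3,26], descend [1, 13]
    N1 x:[25,79/3] y:[89/3,97/3] z:[19,70/3] -> miss, prune
    N13 x:[56/3,71/3] y:[64/3,82/3] z:[58/3,26] -> hit [64/3,71/3], descend [6, 10]
      N6 x:[62/3,71/3] y:[23,79/3] z:[24,26] -> miss, prune
      N10 x:[56/3,21] y:[64/3,82/3] z:[58/3,67/3] -> miss, prune
  N7 x:[52/3,85/3] y:[58/3,88/3] z:[77/3,32] -> hit [77/3,85/3], descend [11, 14]
    N11 x:[70/3,85/3] y:[58/3,88/3] z:[77/3,32] -> hit [77/3,85/3], descend [4, 8]
      N4 x:[77/3,85/3] y:[58/3,23] z:[77/3,32] -> miss, prune
      N8 x:[70/3,85/3] y:[80/3,88/3] z:[26,29] -> hit [80/3,85/3], descend [9, 12]
        N9 x:[70/3,74/3] y:[80/3,85/3] z:[27,29] -> miss, prune
        N12 x:[76/3,85/3] y:[82/3,88/3] z:[26,28] -> hit [82/3,28] leaf, test {P1(miss), P12@t=28}
    N14 x:[52/3,62/3] y:[61/3,29] z:[85/3,32] -> miss, prune

order=[0, 5, 1, 13, 6, 10, 7, 11, 4, 8, 9, 12, 14]  |boxes|=13  |leaves|=1  hit=P12

== RESULT ==
1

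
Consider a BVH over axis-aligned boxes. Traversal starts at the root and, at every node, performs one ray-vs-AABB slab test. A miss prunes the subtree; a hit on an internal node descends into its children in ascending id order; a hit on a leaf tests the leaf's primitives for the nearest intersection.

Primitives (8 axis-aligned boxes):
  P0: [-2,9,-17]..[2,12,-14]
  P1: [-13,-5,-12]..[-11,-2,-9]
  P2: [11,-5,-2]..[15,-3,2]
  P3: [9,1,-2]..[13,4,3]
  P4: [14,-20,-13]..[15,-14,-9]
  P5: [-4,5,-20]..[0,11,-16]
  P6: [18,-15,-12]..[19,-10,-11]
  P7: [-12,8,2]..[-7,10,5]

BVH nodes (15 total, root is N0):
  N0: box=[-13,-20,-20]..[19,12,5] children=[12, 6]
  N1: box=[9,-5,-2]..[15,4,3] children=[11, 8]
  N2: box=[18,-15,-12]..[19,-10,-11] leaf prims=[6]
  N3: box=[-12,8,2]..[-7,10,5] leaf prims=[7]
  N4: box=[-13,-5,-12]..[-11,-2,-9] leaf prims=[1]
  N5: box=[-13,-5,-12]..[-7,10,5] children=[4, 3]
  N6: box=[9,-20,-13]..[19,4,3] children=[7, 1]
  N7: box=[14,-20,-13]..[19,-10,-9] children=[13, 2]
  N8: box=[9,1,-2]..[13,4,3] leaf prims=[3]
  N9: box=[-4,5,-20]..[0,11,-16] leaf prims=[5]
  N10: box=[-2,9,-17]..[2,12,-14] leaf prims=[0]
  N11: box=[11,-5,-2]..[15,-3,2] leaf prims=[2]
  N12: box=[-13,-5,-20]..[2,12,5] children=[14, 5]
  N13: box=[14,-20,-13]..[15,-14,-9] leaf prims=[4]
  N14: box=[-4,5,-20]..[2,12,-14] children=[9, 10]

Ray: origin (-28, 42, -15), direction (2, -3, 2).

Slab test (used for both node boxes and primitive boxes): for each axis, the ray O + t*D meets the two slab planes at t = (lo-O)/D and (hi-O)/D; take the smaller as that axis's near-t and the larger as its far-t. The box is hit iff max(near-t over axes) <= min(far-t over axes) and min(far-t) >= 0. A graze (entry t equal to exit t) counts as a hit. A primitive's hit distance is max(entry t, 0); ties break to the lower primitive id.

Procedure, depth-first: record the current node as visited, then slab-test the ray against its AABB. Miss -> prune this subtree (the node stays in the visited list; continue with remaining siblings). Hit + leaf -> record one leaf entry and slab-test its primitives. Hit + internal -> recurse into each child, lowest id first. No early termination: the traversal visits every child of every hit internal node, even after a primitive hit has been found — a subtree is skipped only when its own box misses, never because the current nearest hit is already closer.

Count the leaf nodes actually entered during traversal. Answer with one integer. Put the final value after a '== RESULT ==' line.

Traverse from the root:
N0 x:[15/2,47/2] y:[10,62/3] z:[-5/2,10] -> hit [10,10], descend [6, 12]
  N6 x:[37/2,47/2] y:[38/3,62/3] z:[1,9] -> miss, prune
  N12 x:[15/2,15] y:[10,47/3] z:[-5/2,10] -> hit [10,10], descend [5, 14]
    N5 x:[15/2,21/2] y:[32/3,47/3] z:[3/2,10] -> miss, prune
    N14 x:[12,15] y:[10,37/3] z:[-5/2,1/2] -> miss, prune

Summary -> nodes [0, 6, 12, 5, 14]; box-tests=5; leaf-entries=0; first=miss

== RESULT ==
0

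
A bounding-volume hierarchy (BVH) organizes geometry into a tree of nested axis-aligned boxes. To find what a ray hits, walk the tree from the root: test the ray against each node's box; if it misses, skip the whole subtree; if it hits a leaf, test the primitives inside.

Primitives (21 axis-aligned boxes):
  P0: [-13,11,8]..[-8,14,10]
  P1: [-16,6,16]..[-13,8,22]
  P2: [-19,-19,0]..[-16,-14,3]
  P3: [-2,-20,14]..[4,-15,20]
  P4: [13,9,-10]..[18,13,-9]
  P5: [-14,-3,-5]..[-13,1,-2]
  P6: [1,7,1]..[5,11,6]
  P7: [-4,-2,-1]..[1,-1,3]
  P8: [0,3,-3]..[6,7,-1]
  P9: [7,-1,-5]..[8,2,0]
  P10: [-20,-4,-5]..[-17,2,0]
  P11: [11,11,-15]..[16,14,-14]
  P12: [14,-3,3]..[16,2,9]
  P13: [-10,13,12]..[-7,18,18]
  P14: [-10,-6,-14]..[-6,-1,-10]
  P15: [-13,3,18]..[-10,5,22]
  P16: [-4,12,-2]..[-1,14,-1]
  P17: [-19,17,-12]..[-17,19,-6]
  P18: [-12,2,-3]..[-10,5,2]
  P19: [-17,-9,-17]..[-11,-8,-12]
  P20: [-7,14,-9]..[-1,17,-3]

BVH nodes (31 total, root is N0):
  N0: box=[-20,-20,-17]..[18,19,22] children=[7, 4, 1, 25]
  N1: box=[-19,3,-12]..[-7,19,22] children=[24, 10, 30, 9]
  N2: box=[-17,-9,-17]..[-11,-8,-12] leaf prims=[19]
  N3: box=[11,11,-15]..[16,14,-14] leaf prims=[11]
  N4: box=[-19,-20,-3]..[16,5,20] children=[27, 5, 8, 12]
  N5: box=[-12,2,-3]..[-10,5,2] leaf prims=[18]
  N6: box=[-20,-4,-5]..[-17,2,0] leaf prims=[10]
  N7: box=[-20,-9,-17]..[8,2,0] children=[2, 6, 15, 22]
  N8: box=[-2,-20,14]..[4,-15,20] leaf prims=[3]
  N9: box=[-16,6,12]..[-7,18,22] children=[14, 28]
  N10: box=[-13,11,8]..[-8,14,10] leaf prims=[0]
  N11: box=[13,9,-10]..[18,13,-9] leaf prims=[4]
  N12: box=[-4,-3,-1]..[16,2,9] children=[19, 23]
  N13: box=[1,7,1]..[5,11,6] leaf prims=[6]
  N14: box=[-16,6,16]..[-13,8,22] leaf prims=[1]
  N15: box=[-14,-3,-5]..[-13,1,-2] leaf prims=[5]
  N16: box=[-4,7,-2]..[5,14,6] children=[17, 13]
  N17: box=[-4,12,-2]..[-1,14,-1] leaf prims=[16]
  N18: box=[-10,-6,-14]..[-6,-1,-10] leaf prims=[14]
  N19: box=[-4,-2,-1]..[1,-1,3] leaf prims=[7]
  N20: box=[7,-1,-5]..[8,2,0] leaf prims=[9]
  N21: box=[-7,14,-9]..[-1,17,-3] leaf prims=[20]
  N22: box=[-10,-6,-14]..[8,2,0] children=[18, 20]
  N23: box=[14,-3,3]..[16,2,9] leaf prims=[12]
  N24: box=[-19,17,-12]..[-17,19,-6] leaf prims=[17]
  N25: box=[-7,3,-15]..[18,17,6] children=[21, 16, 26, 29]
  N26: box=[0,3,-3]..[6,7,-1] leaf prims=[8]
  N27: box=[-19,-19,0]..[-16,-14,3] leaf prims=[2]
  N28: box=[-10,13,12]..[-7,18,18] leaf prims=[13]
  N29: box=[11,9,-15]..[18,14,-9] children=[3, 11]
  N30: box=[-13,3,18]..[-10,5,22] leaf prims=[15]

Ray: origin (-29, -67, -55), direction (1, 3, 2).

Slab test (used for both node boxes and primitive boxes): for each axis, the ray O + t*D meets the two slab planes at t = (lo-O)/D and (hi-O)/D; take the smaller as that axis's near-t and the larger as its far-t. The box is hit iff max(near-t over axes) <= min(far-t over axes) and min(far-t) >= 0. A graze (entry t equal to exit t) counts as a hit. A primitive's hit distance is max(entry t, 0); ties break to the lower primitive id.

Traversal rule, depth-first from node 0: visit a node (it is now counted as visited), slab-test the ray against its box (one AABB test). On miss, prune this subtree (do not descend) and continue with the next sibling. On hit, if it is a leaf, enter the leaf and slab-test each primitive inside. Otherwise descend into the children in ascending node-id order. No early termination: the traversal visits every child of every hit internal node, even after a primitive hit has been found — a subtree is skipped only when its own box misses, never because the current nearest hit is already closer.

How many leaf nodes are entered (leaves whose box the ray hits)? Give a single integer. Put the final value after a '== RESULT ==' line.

Traverse from the root:
N0 x:[9,47] y:[47/3,86/3] z:[19,77/2] -> hit [19,86/3], descend [1, 4, 7, 25]
  N1 x:[10,22] y:[70/3,86/3] z:[43/2,77/2] -> miss, prune
  N4 x:[10,45] y:[47/3,24] z:[26,75/2] -> miss, prune
  N7 x:[9,37] y:[58/3,23] z:[19,55/2] -> hit [58/3,23], descend [2, 6, 15, 22]
    N2 x:[12,18] y:[58/3,59/3] z:[19,43/2] -> miss, prune
    N6 x:[9,12] y:[21,23] z:[25,55/2] -> miss, prune
    N15 x:[15,16] y:[64/3,68/3] z:[25,53/2] -> miss, prune
    N22 x:[19,37] y:[61/3,23] z:[41/2,55/2] -> hit [41/2,23], descend [18, 20]
      N18 x:[19,23] y:[61/3,22] z:[41/2,45/2] -> hit [41/2,22] leaf, test {P14@t=41/2}
      N20 x:[36,37] y:[22,23] z:[25,55/2] -> miss, prune
  N25 x:[22,47] y:[70/3,28] z:[20,61/2] -> hit [70/3,28], descend [16, 21, 26, 29]
    N16 x:[25,34] y:[74/3,27] z:[53/2,61/2] -> hit [53/2,27], descend [13, 17]
      N13 x:[30,34] y:[74/3,26] z:[28,61/2] -> miss, prune
      N17 x:[25,28] y:[79/3,27] z:[53/2,27] -> hit [53/2,27] leaf, test {P16@t=53/2}
    N21 x:[22,28] y:[27,28] z:[23,26] -> miss, prune
    N26 x:[29,35] y:[70/3,74/3] z:[26,27] -> miss, prune
    N29 x:[40,47] y:[76/3,27] z:[20,23] -> miss, prune

Summary -> nodes [0, 1, 4, 7, 2, 6, 15, 22, 18, 20, 25, 16, 13, 17, 21, 26, 29]; box-tests=17; leaf-entries=2; first=P14

== RESULT ==
2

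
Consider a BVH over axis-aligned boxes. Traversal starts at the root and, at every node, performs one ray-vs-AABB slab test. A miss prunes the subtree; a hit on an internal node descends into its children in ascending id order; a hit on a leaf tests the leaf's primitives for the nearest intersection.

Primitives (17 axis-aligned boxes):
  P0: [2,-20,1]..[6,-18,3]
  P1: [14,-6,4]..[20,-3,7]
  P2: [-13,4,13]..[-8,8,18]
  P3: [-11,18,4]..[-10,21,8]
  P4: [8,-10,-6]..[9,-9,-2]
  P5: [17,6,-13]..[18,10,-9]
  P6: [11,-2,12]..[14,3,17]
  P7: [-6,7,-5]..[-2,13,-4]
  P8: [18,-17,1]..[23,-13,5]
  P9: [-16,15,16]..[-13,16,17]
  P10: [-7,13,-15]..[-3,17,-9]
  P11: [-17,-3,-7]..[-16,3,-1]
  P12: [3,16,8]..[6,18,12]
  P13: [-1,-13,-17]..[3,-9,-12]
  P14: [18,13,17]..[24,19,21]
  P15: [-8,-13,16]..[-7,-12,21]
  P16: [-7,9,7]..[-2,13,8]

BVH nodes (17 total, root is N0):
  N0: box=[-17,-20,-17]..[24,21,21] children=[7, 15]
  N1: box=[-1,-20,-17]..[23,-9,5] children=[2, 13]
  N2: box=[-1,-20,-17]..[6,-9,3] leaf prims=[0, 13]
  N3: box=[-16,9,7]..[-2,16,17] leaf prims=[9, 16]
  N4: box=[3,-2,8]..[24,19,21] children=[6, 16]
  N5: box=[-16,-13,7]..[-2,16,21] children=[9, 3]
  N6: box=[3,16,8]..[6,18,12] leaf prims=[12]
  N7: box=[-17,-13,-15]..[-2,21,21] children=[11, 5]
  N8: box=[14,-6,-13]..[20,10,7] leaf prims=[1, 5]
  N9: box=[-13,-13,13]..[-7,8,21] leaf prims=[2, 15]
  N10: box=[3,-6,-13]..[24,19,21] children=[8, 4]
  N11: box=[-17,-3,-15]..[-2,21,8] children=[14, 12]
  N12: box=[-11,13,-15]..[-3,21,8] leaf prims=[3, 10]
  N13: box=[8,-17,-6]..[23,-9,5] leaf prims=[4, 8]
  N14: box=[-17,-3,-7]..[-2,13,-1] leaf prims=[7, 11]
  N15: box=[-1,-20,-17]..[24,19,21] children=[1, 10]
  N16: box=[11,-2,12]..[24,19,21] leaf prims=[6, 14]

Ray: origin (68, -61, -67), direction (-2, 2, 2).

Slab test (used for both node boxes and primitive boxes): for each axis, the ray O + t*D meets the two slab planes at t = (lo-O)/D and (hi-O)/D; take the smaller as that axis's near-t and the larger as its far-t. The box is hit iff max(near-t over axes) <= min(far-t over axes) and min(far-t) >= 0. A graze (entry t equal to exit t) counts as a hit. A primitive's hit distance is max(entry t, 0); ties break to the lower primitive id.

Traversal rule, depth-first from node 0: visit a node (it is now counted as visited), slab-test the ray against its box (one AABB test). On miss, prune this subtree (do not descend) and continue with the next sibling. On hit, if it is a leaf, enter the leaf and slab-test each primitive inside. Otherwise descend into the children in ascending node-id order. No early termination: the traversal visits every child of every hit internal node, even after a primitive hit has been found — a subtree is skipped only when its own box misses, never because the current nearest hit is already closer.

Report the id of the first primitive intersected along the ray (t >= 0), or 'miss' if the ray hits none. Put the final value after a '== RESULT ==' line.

Trace the traversal:
N0 x:[22,85/2] y:[41/2,41] z:[25,44] -> hit [25,41], descend [7, 15]
  N7 x:[35,85/2] y:[24,41] z:[26,44] -> hit [35,41], descend [5, 11]
    N5 x:[35,42] y:[24,77/2] z:[37,44] -> hit [37,77/2], descend [3, 9]
      N3 x:[35,42] y:[35,77/2] z:[37,42] -> hit [37,77/2] leaf, test {P9(miss), P16@t=37}
      N9 x:[75/2,81/2] y:[24,69/2] z:[40,44] -> miss, prune
    N11 x:[35,85/2] y:[29,41] z:[26,75/2] -> hit [35,75/2], descend [12, 14]
      N12 x:[71/2,79/2] y:[37,41] z:[26,75/2] -> hit [37,75/2] leaf, test {P3(miss), P10(miss)}
      N14 x:[35,85/2] y:[29,37] z:[30,33] -> miss, prune
  N15 x:[22,69/2] y:[41/2,40] z:[25,44] -> hit [25,69/2], descend [1, 10]
    N1 x:[45/2,69/2] y:[41/2,26] z:[25,36] -> hit [25,26], descend [2, 13]
      N2 x:[31,69/2] y:[41/2,26] z:[25,35] -> miss, prune
      N13 x:[45/2,30] y:[22,26] z:[61/2,36] -> miss, prune
    N10 x:[22,65/2] y:[55/2,40] z:[27,44] -> hit [55/2,65/2], descend [4, 8]
      N4 x:[22,65/2] y:[59/2,40] z:[75/2,44] -> miss, prune
      N8 x:[24,27] y:[55/2,71/2] z:[27,37] -> miss, prune

Summary -> nodes [0, 7, 5, 3, 9, 11, 12, 14, 15, 1, 2, 13, 10, 4, 8]; box-tests=15; leaf-entries=2; first=P16

== RESULT ==
16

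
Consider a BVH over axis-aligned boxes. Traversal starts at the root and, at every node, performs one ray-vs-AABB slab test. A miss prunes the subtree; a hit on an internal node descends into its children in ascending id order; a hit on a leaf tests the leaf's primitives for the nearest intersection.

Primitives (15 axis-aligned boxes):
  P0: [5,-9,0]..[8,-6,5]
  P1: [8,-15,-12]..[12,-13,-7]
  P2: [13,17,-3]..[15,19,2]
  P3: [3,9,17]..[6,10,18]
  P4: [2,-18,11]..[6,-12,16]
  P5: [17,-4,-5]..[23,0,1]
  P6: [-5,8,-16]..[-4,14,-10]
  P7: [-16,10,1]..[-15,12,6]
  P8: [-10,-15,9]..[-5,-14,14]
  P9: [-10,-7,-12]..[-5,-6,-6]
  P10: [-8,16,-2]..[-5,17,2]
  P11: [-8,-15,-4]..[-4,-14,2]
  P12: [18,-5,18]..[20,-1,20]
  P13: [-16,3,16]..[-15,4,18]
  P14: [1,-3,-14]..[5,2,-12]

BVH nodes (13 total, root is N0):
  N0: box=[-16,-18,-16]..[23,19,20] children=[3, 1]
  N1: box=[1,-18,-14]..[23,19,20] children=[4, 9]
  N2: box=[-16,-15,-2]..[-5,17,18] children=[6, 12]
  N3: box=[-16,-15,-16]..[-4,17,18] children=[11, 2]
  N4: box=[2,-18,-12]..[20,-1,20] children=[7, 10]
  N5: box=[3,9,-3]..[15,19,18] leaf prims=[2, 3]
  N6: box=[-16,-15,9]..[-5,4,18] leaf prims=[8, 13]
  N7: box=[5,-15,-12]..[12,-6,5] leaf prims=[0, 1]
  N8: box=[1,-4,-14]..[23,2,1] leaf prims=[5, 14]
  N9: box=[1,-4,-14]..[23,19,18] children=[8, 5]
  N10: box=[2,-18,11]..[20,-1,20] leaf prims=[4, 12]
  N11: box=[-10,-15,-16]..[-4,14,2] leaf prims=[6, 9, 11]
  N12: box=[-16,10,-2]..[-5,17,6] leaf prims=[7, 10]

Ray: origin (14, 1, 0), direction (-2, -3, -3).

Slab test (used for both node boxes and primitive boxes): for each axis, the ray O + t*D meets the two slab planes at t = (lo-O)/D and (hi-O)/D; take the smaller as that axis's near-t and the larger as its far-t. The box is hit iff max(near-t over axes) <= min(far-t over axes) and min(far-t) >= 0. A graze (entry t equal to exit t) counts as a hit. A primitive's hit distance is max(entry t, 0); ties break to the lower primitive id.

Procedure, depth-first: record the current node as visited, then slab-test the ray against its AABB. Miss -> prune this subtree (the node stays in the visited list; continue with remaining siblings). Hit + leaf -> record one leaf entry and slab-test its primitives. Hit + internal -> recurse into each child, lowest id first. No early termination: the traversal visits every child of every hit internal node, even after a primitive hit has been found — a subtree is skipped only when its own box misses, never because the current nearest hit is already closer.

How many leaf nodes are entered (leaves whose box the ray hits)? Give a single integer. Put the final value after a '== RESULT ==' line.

Walk:
N0 x:[-9/2,15] y:[-6,19/3] z:[-20/3,16/3] -> hit [-9/2,16/3], descend [1, 3]
  N1 x:[-9/2,13/2] y:[-6,19/3] z:[-20/3,14/3] -> hit [-9/2,14/3], descend [4, 9]
    N4 x:[-3,6] y:[2/3,19/3] z:[-20/3,4] -> hit [2/3,4], descend [7, 10]
      N7 x:[1,9/2] y:[7/3,16/3] z:[-5/3,4] -> hit [7/3,4] leaf, test {P0(miss), P1(miss)}
      N10 x:[-3,6] y:[2/3,19/3] z:[-20/3,-11/3] -> miss, prune
    N9 x:[-9/2,13/2] y:[-6,5/3] z:[-6,14/3] -> hit [-9/2,5/3], descend [5, 8]
      N5 x:[-1/2,11/2] y:[-6,-8/3] z:[-6,1] -> miss, prune
      N8 x:[-9/2,13/2] y:[-1/3,5/3] z:[-1/3,14/3] -> hit [-1/3,5/3] leaf, test {P5(miss), P14(miss)}
  N3 x:[9,15] y:[-16/3,16/3] z:[-6,16/3] -> miss, prune

order=[0, 1, 4, 7, 10, 9, 5, 8, 3]  |boxes|=9  |leaves|=2  hit=miss

== RESULT ==
2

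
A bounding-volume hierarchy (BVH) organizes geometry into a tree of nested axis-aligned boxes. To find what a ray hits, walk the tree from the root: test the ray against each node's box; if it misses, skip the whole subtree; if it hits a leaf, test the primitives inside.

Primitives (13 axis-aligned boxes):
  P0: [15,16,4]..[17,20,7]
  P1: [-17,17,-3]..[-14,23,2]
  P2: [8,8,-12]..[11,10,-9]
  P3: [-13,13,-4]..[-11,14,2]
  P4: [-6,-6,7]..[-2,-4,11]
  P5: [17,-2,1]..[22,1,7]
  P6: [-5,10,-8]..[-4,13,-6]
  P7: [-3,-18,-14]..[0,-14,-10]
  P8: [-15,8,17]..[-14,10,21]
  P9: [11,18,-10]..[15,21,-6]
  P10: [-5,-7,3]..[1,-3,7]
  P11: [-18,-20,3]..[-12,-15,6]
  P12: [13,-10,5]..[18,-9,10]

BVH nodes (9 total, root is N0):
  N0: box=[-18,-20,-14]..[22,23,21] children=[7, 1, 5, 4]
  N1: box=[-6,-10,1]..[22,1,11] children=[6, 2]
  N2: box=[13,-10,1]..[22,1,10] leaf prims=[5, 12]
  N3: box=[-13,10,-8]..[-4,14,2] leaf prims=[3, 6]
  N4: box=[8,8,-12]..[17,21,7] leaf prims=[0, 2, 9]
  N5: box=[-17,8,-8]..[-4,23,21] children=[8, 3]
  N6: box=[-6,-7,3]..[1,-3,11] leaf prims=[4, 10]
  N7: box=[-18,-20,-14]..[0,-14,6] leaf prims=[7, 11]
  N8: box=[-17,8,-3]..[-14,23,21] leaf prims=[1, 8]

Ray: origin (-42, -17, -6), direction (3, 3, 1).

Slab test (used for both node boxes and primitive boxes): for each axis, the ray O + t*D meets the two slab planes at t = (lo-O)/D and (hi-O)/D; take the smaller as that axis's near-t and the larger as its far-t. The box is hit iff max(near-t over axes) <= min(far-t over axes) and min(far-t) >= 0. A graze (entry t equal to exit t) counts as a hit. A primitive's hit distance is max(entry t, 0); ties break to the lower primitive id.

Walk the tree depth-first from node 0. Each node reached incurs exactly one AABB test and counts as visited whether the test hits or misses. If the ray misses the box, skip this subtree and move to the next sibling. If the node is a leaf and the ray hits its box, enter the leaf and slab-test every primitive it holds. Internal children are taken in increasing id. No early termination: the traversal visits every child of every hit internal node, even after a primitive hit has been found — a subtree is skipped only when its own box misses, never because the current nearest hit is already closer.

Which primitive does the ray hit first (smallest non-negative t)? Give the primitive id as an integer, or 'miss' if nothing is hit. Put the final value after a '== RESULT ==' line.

Traverse from the root:
N0 x:[8,64/3] y:[-1,40/3] z:[-8,27] -> hit [8,40/3], descend [1, 4, 5, 7]
  N1 x:[12,64/3] y:[7/3,6] z:[7,17] -> miss, prune
  N4 x:[50/3,59/3] y:[25/3,38/3] z:[-6,13] -> miss, prune
  N5 x:[25/3,38/3] y:[25/3,40/3] z:[-2,27] -> hit [25/3,38/3], descend [3, 8]
    N3 x:[29/3,38/3] y:[9,31/3] z:[-2,8] -> miss, prune
    N8 x:[25/3,28/3] y:[25/3,40/3] z:[3,27] -> hit [25/3,28/3] leaf, test {P1(miss), P8(miss)}
  N7 x:[8,14] y:[-1,1] z:[-8,12] -> miss, prune

order=[0, 1, 4, 5, 3, 8, 7]  |boxes|=7  |leaves|=1  hit=miss

== RESULT ==
miss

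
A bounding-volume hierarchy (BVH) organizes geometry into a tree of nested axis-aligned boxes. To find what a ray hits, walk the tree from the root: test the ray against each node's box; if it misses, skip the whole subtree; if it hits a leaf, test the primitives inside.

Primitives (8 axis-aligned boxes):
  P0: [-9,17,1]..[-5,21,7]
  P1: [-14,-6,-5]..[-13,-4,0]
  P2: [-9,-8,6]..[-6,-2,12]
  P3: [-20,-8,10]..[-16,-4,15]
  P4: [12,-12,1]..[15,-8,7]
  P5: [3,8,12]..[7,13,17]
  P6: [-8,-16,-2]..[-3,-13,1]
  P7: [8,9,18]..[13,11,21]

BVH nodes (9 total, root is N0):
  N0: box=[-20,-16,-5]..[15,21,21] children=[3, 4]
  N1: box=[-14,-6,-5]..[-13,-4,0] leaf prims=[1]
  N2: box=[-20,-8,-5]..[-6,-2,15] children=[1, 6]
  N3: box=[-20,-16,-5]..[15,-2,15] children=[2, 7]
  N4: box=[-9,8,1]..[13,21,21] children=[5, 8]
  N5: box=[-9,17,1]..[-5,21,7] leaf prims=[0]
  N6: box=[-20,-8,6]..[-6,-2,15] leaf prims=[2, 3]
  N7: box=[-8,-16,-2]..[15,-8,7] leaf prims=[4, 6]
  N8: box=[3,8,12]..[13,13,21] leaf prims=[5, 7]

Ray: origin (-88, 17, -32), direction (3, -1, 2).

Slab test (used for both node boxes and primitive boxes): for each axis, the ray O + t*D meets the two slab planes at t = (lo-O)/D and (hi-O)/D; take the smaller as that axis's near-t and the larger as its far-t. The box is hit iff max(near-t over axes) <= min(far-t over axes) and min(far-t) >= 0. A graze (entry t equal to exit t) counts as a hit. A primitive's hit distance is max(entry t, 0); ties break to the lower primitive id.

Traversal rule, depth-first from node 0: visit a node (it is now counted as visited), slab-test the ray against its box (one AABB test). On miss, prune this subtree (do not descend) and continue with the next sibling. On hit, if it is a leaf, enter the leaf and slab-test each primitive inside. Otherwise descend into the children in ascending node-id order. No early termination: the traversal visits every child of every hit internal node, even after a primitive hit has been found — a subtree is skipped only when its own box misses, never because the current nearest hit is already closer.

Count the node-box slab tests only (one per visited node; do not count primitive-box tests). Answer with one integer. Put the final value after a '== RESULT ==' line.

Trace the traversal:
N0 x:[68/3,103/3] y:[-4,33] z:[27/2,53/2] -> hit [68/3,53/2], descend [3, 4]
  N3 x:[68/3,103/3] y:[19,33] z:[27/2,47/2] -> hit [68/3,47/2], descend [2, 7]
    N2 x:[68/3,82/3] y:[19,25] z:[27/2,47/2] -> hit [68/3,47/2], descend [1, 6]
      N1 x:[74/3,25] y:[21,23] z:[27/2,16] -> miss, prune
      N6 x:[68/3,82/3] y:[19,25] z:[19,47/2] -> hit [68/3,47/2] leaf, test {P2(miss), P3@t=68/3}
    N7 x:[80/3,103/3] y:[25,33] z:[15,39/2] -> miss, prune
  N4 x:[79/3,101/3] y:[-4,9] z:[33/2,53/2] -> miss, prune

order=[0, 3, 2, 1, 6, 7, 4]  |boxes|=7  |leaves|=1  hit=P3

== RESULT ==
7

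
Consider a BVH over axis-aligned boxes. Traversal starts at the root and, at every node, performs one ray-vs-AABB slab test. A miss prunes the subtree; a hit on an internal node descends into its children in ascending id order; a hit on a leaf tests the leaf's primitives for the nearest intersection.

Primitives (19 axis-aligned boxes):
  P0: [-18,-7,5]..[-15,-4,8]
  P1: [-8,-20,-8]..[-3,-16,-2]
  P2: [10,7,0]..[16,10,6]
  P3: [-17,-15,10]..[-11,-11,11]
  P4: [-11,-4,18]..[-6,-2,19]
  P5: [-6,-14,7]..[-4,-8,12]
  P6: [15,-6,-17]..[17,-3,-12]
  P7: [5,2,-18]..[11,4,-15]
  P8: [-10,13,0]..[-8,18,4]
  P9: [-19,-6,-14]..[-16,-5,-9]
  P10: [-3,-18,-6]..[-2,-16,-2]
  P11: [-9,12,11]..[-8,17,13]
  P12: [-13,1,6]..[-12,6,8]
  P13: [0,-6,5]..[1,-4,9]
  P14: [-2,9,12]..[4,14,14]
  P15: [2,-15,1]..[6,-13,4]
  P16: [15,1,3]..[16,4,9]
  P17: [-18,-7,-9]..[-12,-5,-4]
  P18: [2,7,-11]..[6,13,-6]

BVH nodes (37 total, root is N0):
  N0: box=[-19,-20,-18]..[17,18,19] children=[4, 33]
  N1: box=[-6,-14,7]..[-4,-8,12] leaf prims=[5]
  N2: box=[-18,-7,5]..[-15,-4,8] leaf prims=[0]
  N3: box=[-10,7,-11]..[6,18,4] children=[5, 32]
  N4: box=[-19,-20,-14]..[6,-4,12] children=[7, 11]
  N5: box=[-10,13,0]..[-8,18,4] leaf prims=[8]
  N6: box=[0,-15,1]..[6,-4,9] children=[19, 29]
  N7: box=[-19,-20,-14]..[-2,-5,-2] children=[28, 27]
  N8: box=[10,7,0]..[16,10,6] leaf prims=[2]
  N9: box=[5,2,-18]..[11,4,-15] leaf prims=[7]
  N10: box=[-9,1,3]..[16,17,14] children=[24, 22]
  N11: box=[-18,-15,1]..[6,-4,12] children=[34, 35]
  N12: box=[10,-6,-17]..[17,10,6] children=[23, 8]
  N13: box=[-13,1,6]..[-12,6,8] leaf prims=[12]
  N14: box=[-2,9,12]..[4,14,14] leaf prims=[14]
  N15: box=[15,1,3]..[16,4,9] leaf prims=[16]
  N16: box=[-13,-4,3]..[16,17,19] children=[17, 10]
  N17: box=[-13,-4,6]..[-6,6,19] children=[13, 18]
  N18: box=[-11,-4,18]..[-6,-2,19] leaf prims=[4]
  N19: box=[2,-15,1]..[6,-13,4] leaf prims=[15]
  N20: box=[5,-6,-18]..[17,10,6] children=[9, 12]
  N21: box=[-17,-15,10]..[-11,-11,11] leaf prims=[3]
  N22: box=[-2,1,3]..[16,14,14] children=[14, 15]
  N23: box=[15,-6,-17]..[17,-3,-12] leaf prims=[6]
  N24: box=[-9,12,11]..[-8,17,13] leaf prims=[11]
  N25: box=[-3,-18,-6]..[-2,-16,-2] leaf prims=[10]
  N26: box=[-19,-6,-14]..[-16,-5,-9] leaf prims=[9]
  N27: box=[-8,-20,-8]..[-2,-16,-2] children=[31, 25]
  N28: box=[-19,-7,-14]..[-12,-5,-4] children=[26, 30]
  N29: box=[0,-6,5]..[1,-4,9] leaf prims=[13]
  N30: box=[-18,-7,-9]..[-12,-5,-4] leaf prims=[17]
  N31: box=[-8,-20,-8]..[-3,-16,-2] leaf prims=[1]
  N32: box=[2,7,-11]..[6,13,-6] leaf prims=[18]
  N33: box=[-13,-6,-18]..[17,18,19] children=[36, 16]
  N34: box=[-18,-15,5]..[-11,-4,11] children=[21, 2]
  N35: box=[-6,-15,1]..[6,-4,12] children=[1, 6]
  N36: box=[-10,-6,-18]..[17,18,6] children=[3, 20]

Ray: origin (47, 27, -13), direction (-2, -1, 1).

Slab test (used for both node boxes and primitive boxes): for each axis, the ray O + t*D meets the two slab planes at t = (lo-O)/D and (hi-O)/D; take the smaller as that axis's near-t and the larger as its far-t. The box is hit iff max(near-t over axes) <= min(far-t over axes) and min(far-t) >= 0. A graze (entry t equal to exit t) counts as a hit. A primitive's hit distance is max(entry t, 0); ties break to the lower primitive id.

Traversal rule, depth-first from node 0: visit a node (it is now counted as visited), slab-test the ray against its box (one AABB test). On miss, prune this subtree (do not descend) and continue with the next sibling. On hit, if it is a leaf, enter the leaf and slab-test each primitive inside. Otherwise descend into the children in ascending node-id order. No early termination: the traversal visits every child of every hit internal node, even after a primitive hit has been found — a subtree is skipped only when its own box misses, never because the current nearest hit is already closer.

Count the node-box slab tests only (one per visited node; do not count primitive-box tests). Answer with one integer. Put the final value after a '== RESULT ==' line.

Traverse from the root:
N0 x:[15,33] y:[9,47] z:[-5,32] -> hit [15,32], descend [4, 33]
  N4 x:[41/2,33] y:[31,47] z:[-1,25] -> miss, prune
  N33 x:[15,30] y:[9,33] z:[-5,32] -> hit [15,30], descend [16, 36]
    N16 x:[31/2,30] y:[10,31] z:[16,32] -> hit [16,30], descend [10, 17]
      N10 x:[31/2,28] y:[10,26] z:[16,27] -> hit [16,26], descend [22, 24]
        N22 x:[31/2,49/2] y:[13,26] z:[16,27] -> hit [16,49/2], descend [14, 15]
          N14 x:[43/2,49/2] y:[13,18] z:[25,27] -> miss, prune
          N15 x:[31/2,16] y:[23,26] z:[16,22] -> miss, prune
        N24 x:[55/2,28] y:[10,15] z:[24,26] -> miss, prune
      N17 x:[53/2,30] y:[21,31] z:[19,32] -> hit [53/2,30], descend [13, 18]
        N13 x:[59/2,30] y:[21,26] z:[19,21] -> miss, prune
        N18 x:[53/2,29] y:[29,31] z:[31,32] -> miss, prune
    N36 x:[15,57/2] y:[9,33] z:[-5,19] -> hit [15,19], descend [3, 20]
      N3 x:[41/2,57/2] y:[9,20] z:[2,17] -> miss, prune
      N20 x:[15,21] y:[17,33] z:[-5,19] -> hit [17,19], descend [9, 12]
        N9 x:[18,21] y:[23,25] z:[-5,-2] -> miss, prune
        N12 x:[15,37/2] y:[17,33] z:[-4,19] -> hit [17,37/2], descend [8, 23]
          N8 x:[31/2,37/2] y:[17,20] z:[13,19] -> hit [17,37/2] leaf, test {P2@t=17}
          N23 x:[15,16] y:[30,33] z:[-4,1] -> miss, prune

order=[0, 4, 33, 16, 10, 22, 14, 15, 24, 17, 13, 18, 36, 3, 20, 9, 12, 8, 23]  |boxes|=19  |leaves|=1  hit=P2

== RESULT ==
19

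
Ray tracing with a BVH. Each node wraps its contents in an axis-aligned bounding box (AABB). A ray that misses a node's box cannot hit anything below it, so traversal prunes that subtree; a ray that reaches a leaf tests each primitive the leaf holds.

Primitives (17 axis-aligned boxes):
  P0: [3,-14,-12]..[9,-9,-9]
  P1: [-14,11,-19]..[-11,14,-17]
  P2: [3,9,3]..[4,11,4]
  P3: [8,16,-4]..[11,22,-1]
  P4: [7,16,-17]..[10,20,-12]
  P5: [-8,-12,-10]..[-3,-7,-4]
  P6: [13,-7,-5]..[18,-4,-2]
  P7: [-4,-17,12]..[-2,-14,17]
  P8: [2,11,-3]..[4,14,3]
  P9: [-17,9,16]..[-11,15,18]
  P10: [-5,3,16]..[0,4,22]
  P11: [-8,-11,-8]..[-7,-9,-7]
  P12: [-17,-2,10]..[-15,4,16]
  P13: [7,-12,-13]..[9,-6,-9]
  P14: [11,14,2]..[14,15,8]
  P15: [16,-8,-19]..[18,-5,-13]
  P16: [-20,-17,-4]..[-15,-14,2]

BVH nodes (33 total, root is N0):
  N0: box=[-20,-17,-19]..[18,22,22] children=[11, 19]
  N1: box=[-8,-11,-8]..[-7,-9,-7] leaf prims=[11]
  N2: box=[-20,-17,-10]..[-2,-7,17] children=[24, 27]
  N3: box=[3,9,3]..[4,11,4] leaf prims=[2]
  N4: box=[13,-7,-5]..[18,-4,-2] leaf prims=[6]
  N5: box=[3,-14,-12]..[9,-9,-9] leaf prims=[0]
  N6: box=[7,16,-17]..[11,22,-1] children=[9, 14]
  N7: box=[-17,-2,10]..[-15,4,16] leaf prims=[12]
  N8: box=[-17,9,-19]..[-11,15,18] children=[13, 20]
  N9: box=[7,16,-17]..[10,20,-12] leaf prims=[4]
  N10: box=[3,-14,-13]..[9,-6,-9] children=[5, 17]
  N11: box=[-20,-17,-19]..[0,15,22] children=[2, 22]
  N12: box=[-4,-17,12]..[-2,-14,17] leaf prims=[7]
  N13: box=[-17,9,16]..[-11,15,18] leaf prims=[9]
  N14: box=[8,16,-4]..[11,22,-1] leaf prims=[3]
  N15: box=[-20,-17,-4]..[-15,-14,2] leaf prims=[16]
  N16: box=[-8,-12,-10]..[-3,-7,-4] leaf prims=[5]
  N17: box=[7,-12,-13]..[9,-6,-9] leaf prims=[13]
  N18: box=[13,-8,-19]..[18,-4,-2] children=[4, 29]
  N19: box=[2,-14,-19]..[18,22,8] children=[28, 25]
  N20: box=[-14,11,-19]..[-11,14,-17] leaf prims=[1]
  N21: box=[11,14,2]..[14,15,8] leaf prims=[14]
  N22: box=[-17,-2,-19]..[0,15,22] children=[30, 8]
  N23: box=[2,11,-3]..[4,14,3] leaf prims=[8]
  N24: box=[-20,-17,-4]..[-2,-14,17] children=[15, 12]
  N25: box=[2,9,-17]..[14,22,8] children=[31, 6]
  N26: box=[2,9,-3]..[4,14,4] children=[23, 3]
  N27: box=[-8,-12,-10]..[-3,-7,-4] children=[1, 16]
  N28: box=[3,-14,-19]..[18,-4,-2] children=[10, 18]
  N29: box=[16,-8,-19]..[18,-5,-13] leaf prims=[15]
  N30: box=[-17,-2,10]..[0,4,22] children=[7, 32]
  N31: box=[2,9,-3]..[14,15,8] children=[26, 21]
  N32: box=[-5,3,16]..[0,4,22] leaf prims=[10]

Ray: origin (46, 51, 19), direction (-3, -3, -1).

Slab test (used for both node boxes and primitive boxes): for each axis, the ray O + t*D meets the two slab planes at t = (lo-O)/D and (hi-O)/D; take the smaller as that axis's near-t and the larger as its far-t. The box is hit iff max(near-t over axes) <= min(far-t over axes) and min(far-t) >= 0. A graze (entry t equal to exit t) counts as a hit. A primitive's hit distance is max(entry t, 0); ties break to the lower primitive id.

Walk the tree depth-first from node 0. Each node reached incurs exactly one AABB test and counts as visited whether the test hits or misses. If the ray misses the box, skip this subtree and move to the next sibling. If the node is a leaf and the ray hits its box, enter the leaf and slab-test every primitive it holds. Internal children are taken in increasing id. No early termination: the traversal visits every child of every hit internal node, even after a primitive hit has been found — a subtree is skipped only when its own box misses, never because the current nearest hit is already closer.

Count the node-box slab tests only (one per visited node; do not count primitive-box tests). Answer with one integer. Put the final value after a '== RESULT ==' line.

Walk:
N0 x:[28/3,22] y:[29/3,68/3] z:[-3,38] -> hit [29/3,22], descend [11, 19]
  N11 x:[46/3,22] y:[12,68/3] z:[-3,38] -> hit [46/3,22], descend [2, 22]
    N2 x:[16,22] y:[58/3,68/3] z:[2,29] -> hit [58/3,22], descend [24, 27]
      N24 x:[16,22] y:[65/3,68/3] z:[2,23] -> hit [65/3,22], descend [12, 15]
        N12 x:[16,50/3] y:[65/3,68/3] z:[2,7] -> miss, prune
        N15 x:[61/3,22] y:[65/3,68/3] z:[17,23] -> hit [65/3,22] leaf, test {P16@t=65/3}
      N27 x:[49/3,18] y:[58/3,21] z:[23,29] -> miss, prune
    N22 x:[46/3,21] y:[12,53/3] z:[-3,38] -> hit [46/3,53/3], descend [8, 30]
      N8 x:[19,21] y:[12,14] z:[1,38] -> miss, prune
      N30 x:[46/3,21] y:[47/3,53/3] z:[-3,9] -> miss, prune
  N19 x:[28/3,44/3] y:[29/3,65/3] z:[11,38] -> hit [11,44/3], descend [25, 28]
    N25 x:[32/3,44/3] y:[29/3,14] z:[11,36] -> hit [11,14], descend [6, 31]
      N6 x:[35/3,13] y:[29/3,35/3] z:[20,36] -> miss, prune
      N31 x:[32/3,44/3] y:[12,14] z:[11,22] -> hit [12,14], descend [21, 26]
        N21 x:[32/3,35/3] y:[12,37/3] z:[11,17] -> miss, prune
        N26 x:[14,44/3] y:[37/3,14] z:[15,22] -> miss, prune
    N28 x:[28/3,43/3] y:[55/3,65/3] z:[21,38] -> miss, prune

order=[0, 11, 2, 24, 12, 15, 27, 22, 8, 30, 19, 25, 6, 31, 21, 26, 28]  |boxes|=17  |leaves|=1  hit=P16

== RESULT ==
17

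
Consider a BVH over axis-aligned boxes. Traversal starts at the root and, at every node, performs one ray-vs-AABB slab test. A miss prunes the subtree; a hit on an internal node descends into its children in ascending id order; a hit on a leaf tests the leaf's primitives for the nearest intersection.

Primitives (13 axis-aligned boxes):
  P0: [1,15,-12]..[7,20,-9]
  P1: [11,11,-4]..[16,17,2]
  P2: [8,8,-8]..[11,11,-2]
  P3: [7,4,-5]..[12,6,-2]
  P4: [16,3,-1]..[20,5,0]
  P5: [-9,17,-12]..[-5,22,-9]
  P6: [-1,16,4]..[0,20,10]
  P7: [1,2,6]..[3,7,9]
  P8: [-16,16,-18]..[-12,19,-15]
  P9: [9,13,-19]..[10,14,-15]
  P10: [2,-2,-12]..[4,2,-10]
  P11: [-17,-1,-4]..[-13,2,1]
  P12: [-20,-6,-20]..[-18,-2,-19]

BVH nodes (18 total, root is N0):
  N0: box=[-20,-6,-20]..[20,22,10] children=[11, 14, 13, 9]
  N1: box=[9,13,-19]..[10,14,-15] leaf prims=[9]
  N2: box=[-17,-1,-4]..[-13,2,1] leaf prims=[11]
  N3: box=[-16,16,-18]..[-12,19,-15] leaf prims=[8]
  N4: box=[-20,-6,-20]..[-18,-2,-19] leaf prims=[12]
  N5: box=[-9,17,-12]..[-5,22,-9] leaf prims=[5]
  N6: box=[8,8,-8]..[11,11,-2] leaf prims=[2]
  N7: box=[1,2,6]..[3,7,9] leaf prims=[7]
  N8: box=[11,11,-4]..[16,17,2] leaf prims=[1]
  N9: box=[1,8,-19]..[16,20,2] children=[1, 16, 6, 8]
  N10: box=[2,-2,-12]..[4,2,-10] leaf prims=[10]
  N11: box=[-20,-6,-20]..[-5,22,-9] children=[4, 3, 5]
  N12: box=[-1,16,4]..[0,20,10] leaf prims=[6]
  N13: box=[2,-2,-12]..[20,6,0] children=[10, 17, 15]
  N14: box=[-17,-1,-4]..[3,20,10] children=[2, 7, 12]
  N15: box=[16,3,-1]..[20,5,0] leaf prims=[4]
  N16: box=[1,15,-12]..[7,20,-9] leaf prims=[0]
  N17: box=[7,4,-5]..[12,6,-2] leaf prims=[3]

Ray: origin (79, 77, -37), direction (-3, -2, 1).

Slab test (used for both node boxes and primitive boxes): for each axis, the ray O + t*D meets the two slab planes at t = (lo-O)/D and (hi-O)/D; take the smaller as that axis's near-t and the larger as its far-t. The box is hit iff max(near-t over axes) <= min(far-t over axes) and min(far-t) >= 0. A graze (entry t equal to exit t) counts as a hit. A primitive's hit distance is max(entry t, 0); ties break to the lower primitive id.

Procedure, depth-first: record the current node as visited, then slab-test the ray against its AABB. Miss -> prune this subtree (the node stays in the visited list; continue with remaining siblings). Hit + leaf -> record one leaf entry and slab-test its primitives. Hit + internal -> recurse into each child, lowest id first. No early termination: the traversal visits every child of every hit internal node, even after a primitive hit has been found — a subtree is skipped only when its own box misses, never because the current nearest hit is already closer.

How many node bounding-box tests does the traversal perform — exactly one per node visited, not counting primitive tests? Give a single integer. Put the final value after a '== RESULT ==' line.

Trace the traversal:
N0 x:[59/3,33] y:[55/2,83/2] z:[17,47] -> hit [55/2,33], descend [9, 11, 13, 14]
  N9 x:[21,26] y:[57/2,69/2] z:[18,39] -> miss, prune
  N11 x:[28,33] y:[55/2,83/2] z:[17,28] -> hit [28,28], descend [3, 4, 5]
    N3 x:[91/3,95/3] y:[29,61/2] z:[19,22] -> miss, prune
    N4 x:[97/3,33] y:[79/2,83/2] z:[17,18] -> miss, prune
    N5 x:[28,88/3] y:[55/2,30] z:[25,28] -> hit [28,28] leaf, test {P5@t=28}
  N13 x:[59/3,77/3] y:[71/2,79/2] z:[25,37] -> miss, prune
  N14 x:[76/3,32] y:[57/2,39] z:[33,47] -> miss, prune

order=[0, 9, 11, 3, 4, 5, 13, 14]  |boxes|=8  |leaves|=1  hit=P5

== RESULT ==
8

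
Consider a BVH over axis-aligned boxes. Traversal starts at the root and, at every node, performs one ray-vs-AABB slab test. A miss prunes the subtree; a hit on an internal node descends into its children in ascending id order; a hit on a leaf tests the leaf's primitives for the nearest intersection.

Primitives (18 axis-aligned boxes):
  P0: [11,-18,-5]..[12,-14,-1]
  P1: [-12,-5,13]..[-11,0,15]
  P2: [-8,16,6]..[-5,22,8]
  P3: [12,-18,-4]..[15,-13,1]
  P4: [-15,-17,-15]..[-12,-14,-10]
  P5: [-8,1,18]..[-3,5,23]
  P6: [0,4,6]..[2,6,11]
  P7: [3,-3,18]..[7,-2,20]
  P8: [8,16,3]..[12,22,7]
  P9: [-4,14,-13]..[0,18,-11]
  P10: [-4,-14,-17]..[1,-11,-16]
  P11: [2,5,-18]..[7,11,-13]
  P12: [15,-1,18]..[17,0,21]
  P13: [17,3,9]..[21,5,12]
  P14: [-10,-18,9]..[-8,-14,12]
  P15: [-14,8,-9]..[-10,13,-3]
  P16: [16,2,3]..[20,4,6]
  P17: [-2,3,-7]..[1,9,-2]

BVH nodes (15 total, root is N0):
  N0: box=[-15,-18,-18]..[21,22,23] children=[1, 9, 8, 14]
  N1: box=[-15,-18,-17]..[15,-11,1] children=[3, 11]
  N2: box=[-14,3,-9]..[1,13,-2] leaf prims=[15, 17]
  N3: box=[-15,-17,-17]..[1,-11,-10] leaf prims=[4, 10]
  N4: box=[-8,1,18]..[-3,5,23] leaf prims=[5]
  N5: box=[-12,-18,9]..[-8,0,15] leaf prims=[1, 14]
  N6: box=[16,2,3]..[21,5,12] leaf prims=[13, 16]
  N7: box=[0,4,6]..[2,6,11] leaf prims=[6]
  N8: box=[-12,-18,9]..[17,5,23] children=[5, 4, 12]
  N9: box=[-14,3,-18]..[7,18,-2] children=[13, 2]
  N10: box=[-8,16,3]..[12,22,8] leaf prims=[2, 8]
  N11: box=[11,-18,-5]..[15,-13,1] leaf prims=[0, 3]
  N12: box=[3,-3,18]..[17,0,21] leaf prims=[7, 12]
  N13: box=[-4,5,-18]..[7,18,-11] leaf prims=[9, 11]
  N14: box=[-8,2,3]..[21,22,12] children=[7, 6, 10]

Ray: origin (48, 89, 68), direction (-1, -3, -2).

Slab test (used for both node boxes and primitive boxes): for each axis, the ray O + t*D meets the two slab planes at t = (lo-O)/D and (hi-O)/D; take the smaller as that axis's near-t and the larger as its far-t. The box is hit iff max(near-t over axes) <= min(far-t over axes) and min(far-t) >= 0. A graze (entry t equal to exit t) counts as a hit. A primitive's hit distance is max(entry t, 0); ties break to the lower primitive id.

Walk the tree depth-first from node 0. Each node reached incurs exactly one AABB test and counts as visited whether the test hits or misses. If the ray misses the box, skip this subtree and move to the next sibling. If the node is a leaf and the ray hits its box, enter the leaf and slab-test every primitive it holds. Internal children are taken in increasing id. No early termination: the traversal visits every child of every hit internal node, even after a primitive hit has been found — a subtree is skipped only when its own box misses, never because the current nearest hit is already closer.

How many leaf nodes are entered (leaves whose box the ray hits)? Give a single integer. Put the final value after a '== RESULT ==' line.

Trace the traversal:
N0 x:[27,63] y:[67/3,107/3] z:[45/2,43] -> hit [27,107/3], descend [1, 8, 9, 14]
  N1 x:[33,63] y:[100/3,107/3] z:[67/2,85/2] -> hit [67/2,107/3], descend [3, 11]
    N3 x:[47,63] y:[100/3,106/3] z:[39,85/2] -> miss, prune
    N11 x:[33,37] y:[34,107/3] z:[67/2,73/2] -> hit [34,107/3] leaf, test {P0(miss), P3@t=34}
  N8 x:[31,60] y:[28,107/3] z:[45/2,59/2] -> miss, prune
  N9 x:[41,62] y:[71/3,86/3] z:[35,43] -> miss, prune
  N14 x:[27,56] y:[67/3,29] z:[28,65/2] -> hit [28,29], descend [6, 7, 10]
    N6 x:[27,32] y:[28,29] z:[28,65/2] -> hit [28,29] leaf, test {P13@t=28, P16(miss)}
    N7 x:[46,48] y:[83/3,85/3] z:[57/2,31] -> miss, prune
    N10 x:[36,56] y:[67/3,73/3] z:[30,65/2] -> miss, prune

10 AABB tests over nodes [0, 1, 3, 11, 8, 9, 14, 6, 7, 10]; 2 leaves entered; closest P13.

== RESULT ==
2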